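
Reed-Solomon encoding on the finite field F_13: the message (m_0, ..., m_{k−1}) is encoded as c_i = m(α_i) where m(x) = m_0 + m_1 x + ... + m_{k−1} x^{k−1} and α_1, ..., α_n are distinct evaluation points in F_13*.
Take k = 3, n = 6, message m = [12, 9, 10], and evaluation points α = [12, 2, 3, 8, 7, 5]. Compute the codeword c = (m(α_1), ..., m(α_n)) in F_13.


c = [0, 5, 12, 9, 6, 8]

Message polynomial: m(x) = 12 + 9·x + 10·x^2 (mod 13).
For each evaluation point α_i, compute m(α_i) mod 13:
  α_1 = 12: Horner steps 10 → 12 → 0, so m(12) = 0.
  α_2 = 2: Horner steps 10 → 3 → 5, so m(2) = 5.
  α_3 = 3: Horner steps 10 → 0 → 12, so m(3) = 12.
  α_4 = 8: Horner steps 10 → 11 → 9, so m(8) = 9.
  α_5 = 7: Horner steps 10 → 1 → 6, so m(7) = 6.
  α_6 = 5: Horner steps 10 → 7 → 8, so m(5) = 8.
Codeword c = [0, 5, 12, 9, 6, 8] ∈ F_13^6.


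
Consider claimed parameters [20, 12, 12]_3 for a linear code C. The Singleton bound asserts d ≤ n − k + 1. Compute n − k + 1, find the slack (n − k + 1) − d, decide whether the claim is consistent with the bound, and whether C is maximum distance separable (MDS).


Singleton RHS = n − k + 1 = 9, slack = -3, bound violated (no such code; not MDS).

Singleton bound: d ≤ n − k + 1.
Here n = 20, k = 12, so n − k + 1 = 9.
Given d = 12, check d ≤ 9: NO.
Slack = (n − k + 1) − d = -3.
The slack is negative: d = 12 exceeds n − k + 1 = 9 by 3, so the Singleton bound is violated and no linear [20, 12, 12]_3 code can exist. In particular it is not MDS (MDS requires d = n − k + 1 exactly).
Description: the claimed parameters are [20, 12, 12]_3; such a code would be impossible (violates the Singleton bound).


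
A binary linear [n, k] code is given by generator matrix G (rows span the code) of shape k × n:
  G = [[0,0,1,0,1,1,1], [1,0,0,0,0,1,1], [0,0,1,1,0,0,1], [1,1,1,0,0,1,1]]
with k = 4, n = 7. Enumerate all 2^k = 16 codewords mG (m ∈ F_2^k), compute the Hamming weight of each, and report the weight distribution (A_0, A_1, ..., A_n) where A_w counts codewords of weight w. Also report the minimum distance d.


Weight distribution: A_0 = 1, A_2 = 1, A_3 = 6, A_4 = 5, A_5 = 2, A_6 = 1. Minimum distance d = 2.

Enumerate all 2^4 = 16 messages m ∈ F_2^4.
For each, compute codeword c = mG in F_2^7, then tally its weight.
  m = 0000 → c = 0000000, weight = 0.
  m = 1000 → c = 0010111, weight = 4.
  m = 0100 → c = 1000011, weight = 3.
  m = 1100 → c = 1010100, weight = 3.
  m = 0010 → c = 0011001, weight = 3.
  m = 1010 → c = 0001110, weight = 3.
  m = 0110 → c = 1011010, weight = 4.
  m = 1110 → c = 1001101, weight = 4.
  m = 0001 → c = 1110011, weight = 5.
  m = 1001 → c = 1100100, weight = 3.
  m = 0101 → c = 0110000, weight = 2.
  m = 1101 → c = 0100111, weight = 4.
  m = 0011 → c = 1101010, weight = 4.
  m = 1011 → c = 1111101, weight = 6.
  m = 0111 → c = 0101001, weight = 3.
  m = 1111 → c = 0111110, weight = 5.
Tally weights:
  weight 0: 1 codewords.
  weight 2: 1 codewords.
  weight 3: 6 codewords.
  weight 4: 5 codewords.
  weight 5: 2 codewords.
  weight 6: 1 codewords.
Minimum distance d = smallest w > 0 with A_w > 0 = 2.
Sanity: Σ A_w = 16 = 2^4 = 16 ✓.


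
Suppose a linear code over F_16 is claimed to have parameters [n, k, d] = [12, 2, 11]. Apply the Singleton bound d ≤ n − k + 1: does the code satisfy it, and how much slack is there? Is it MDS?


Singleton RHS = n − k + 1 = 11, slack = 0, bound satisfied, MDS.

Singleton bound: d ≤ n − k + 1.
Here n = 12, k = 2, so n − k + 1 = 11.
Given d = 11, check d ≤ 11: YES.
Slack = (n − k + 1) − d = 0.
The code is MDS (slack = 0).
Description: the claimed parameters are [12, 2, 11]_16; such a code would be MDS (meets Singleton bound).


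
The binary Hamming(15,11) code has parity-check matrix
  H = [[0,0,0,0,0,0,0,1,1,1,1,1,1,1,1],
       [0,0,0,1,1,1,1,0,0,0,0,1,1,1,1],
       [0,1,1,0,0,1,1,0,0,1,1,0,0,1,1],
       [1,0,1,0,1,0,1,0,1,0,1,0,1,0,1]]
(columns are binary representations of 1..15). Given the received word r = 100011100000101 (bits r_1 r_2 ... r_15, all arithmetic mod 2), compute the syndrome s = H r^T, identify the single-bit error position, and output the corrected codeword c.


s = (0, 1, 1, 1)^T, error position = 7, corrected codeword c = 100011000000101

Compute s = H r^T mod 2 one row at a time:
  s_1 = 0 + 0 + 0 + 0 + 0 + 1 + 0 + 1 = 2 ≡ 0 (mod 2).
  s_2 = 0 + 1 + 1 + 1 + 0 + 1 + 0 + 1 = 5 ≡ 1 (mod 2).
  s_3 = 0 + 0 + 1 + 1 + 0 + 0 + 0 + 1 = 3 ≡ 1 (mod 2).
  s_4 = 1 + 0 + 1 + 1 + 0 + 0 + 1 + 1 = 5 ≡ 1 (mod 2).
s = (0, 1, 1, 1)^T — this equals column 7 of H (binary 0111), so error is at position 7.
Correct: flip bit 7 of r = 100011100000101 to get c = 100011000000101.


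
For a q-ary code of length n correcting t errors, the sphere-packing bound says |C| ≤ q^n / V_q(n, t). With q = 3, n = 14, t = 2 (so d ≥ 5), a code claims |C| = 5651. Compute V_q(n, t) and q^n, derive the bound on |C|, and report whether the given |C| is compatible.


V_q(n, t) = 393, q^n = 4782969, Hamming bound = 12170, |C| = 5651 ≤ bound (satisfied).

Step 1: Compute V_q(n, t) = Σ_{j=0}^2 C(n, j) (q−1)^j.
  j = 0: C(14,0)·(2)^0 = 1·1 = 1.
  j = 1: C(14,1)·(2)^1 = 14·2 = 28.
  j = 2: C(14,2)·(2)^2 = 91·4 = 364.
  V_q(n, t) = 1 + 28 + 364 = 393.
Step 2: q^n = 3^14 = 4782969.
Step 3: Hamming bound ⌊q^n / V_q(n,t)⌋ = ⌊4782969/393⌋ = 12170.
Step 4: Compare |C| = 5651 to 12170: satisfied.
The claimed |C| lies below the Hamming bound.


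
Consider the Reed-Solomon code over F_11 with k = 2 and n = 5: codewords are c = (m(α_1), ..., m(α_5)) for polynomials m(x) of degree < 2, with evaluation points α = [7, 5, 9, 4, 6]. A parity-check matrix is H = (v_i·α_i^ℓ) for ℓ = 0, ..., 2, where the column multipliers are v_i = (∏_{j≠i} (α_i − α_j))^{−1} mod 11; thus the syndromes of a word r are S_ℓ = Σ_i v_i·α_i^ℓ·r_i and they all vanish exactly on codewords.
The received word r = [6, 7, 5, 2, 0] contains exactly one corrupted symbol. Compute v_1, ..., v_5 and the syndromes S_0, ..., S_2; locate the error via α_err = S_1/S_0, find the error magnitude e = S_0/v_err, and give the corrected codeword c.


S = (9, 10, 5), error at position 5, error magnitude e = 10, c = [6, 7, 5, 2, 1].

Step 1: column multipliers v_i = (∏_{j≠i}(α_i − α_j))^{−1} mod 11.
  i = 1 (α = 7): (7−5)(7−9)(7−4)(7−6) = 2·(−2)·3·1 = −12 ≡ 10, so v_1 = 10^{−1} = 10 (mod 11).
  i = 2 (α = 5): (5−7)(5−9)(5−4)(5−6) = (−2)·(−4)·1·(−1) = −8 ≡ 3, so v_2 = 3^{−1} = 4 (mod 11).
  i = 3 (α = 9): (9−7)(9−5)(9−4)(9−6) = 2·4·5·3 = 120 ≡ 10, so v_3 = 10^{−1} = 10 (mod 11).
  i = 4 (α = 4): (4−7)(4−5)(4−9)(4−6) = (−3)·(−1)·(−5)·(−2) = 30 ≡ 8, so v_4 = 8^{−1} = 7 (mod 11).
  i = 5 (α = 6): (6−7)(6−5)(6−9)(6−4) = (−1)·1·(−3)·2 = 6 ≡ 6, so v_5 = 6^{−1} = 2 (mod 11).
  v = [10, 4, 10, 7, 2].
Step 2: syndromes of r = [6, 7, 5, 2, 0] (all sums mod 11).
  S_0 = Σ v_i r_i = 10·6 + 4·7 + 10·5 + 7·2 + 2·0 = 152 ≡ 9.
  S_1 = Σ v_i α_i r_i = 10·7·6 + 4·5·7 + 10·9·5 + 7·4·2 + 2·6·0 = 1066 ≡ 10.
  α_i^2 mod 11 = [5, 3, 4, 5, 3].
  S_2 = Σ v_i α_i^2 r_i = 10·5·6 + 4·3·7 + 10·4·5 + 7·5·2 + 2·3·0 = 654 ≡ 5.
  S = (9, 10, 5) ≠ 0, so r is not a codeword (an error is present).
Step 3: locate the error. For a single error e at position i, S_ℓ = v_i·e·α_i^ℓ, so α_err = S_1/S_0.
  S_0^{−1} = 9^{−1} = 5 (mod 11), so α_err = 10·5 = 50 ≡ 6 = α_5. Error position i = 5.
  Consistency check: S_2/S_1 = 5·10 = 50 ≡ 6 = α_err ✓ (single-error assumption holds).
Step 4: error magnitude e = S_0/v_5 = S_0·∏_{j≠5}(α_5 − α_j) = 9·6 = 54 ≡ 10 (mod 11).
Step 5: correct position 5: c_5 = r_5 − e = 0 − 10 ≡ 1 (mod 11). Hence c = [6, 7, 5, 2, 1].
  Check: interpolating c through the α_i gives m(x) = 4 + 5·x (degree < 2) with m(α_i) = c_i for every i, so c is indeed a codeword.


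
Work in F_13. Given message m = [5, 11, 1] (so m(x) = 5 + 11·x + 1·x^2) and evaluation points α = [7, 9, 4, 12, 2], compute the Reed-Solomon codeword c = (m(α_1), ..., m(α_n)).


c = [1, 3, 0, 8, 5]

Message polynomial: m(x) = 5 + 11·x + 1·x^2 (mod 13).
For each evaluation point α_i, compute m(α_i) mod 13:
  α_1 = 7: Horner steps 1 → 5 → 1, so m(7) = 1.
  α_2 = 9: Horner steps 1 → 7 → 3, so m(9) = 3.
  α_3 = 4: Horner steps 1 → 2 → 0, so m(4) = 0.
  α_4 = 12: Horner steps 1 → 10 → 8, so m(12) = 8.
  α_5 = 2: Horner steps 1 → 0 → 5, so m(2) = 5.
Codeword c = [1, 3, 0, 8, 5] ∈ F_13^5.


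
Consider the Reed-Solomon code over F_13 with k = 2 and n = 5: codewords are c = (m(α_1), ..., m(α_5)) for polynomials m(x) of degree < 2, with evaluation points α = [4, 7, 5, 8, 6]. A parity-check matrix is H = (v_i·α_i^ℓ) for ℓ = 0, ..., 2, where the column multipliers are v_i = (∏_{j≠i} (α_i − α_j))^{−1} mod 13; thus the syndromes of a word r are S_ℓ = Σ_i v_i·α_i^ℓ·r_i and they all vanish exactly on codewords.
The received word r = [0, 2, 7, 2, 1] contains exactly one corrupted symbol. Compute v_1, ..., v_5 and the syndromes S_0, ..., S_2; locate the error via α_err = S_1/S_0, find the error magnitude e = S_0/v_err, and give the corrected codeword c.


S = (1, 7, 10), error at position 2, error magnitude e = 7, c = [0, 8, 7, 2, 1].

Step 1: column multipliers v_i = (∏_{j≠i}(α_i − α_j))^{−1} mod 13.
  i = 1 (α = 4): (4−7)(4−5)(4−8)(4−6) = (−3)·(−1)·(−4)·(−2) = 24 ≡ 11, so v_1 = 11^{−1} = 6 (mod 13).
  i = 2 (α = 7): (7−4)(7−5)(7−8)(7−6) = 3·2·(−1)·1 = −6 ≡ 7, so v_2 = 7^{−1} = 2 (mod 13).
  i = 3 (α = 5): (5−4)(5−7)(5−8)(5−6) = 1·(−2)·(−3)·(−1) = −6 ≡ 7, so v_3 = 7^{−1} = 2 (mod 13).
  i = 4 (α = 8): (8−4)(8−7)(8−5)(8−6) = 4·1·3·2 = 24 ≡ 11, so v_4 = 11^{−1} = 6 (mod 13).
  i = 5 (α = 6): (6−4)(6−7)(6−5)(6−8) = 2·(−1)·1·(−2) = 4 ≡ 4, so v_5 = 4^{−1} = 10 (mod 13).
  v = [6, 2, 2, 6, 10].
Step 2: syndromes of r = [0, 2, 7, 2, 1] (all sums mod 13).
  S_0 = Σ v_i r_i = 6·0 + 2·2 + 2·7 + 6·2 + 10·1 = 40 ≡ 1.
  S_1 = Σ v_i α_i r_i = 6·4·0 + 2·7·2 + 2·5·7 + 6·8·2 + 10·6·1 = 254 ≡ 7.
  α_i^2 mod 13 = [3, 10, 12, 12, 10].
  S_2 = Σ v_i α_i^2 r_i = 6·3·0 + 2·10·2 + 2·12·7 + 6·12·2 + 10·10·1 = 452 ≡ 10.
  S = (1, 7, 10) ≠ 0, so r is not a codeword (an error is present).
Step 3: locate the error. For a single error e at position i, S_ℓ = v_i·e·α_i^ℓ, so α_err = S_1/S_0.
  S_0^{−1} = 1^{−1} = 1 (mod 13), so α_err = 7·1 = 7 ≡ 7 = α_2. Error position i = 2.
  Consistency check: S_2/S_1 = 10·2 = 20 ≡ 7 = α_err ✓ (single-error assumption holds).
Step 4: error magnitude e = S_0/v_2 = S_0·∏_{j≠2}(α_2 − α_j) = 1·7 = 7 ≡ 7 (mod 13).
Step 5: correct position 2: c_2 = r_2 − e = 2 − 7 ≡ 8 (mod 13). Hence c = [0, 8, 7, 2, 1].
  Check: interpolating c through the α_i gives m(x) = 11 + 7·x (degree < 2) with m(α_i) = c_i for every i, so c is indeed a codeword.


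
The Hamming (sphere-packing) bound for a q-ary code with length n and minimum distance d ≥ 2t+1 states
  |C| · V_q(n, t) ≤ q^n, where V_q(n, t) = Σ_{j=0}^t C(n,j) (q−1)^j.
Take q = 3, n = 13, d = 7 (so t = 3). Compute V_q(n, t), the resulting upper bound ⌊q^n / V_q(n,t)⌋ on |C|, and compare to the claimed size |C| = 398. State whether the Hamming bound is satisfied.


V_q(n, t) = 2627, q^n = 1594323, Hamming bound = 606, |C| = 398 ≤ bound (satisfied).

Step 1: Compute V_q(n, t) = Σ_{j=0}^3 C(n, j) (q−1)^j.
  j = 0: C(13,0)·(2)^0 = 1·1 = 1.
  j = 1: C(13,1)·(2)^1 = 13·2 = 26.
  j = 2: C(13,2)·(2)^2 = 78·4 = 312.
  j = 3: C(13,3)·(2)^3 = 286·8 = 2288.
  V_q(n, t) = 1 + 26 + 312 + 2288 = 2627.
Step 2: q^n = 3^13 = 1594323.
Step 3: Hamming bound ⌊q^n / V_q(n,t)⌋ = ⌊1594323/2627⌋ = 606.
Step 4: Compare |C| = 398 to 606: satisfied.
The claimed |C| lies below the Hamming bound.


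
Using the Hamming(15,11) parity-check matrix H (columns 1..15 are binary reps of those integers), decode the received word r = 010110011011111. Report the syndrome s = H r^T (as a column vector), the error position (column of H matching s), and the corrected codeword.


s = (1, 0, 0, 1)^T, error position = 9, corrected codeword c = 010110010011111

Compute s = H r^T mod 2 one row at a time:
  s_1 = 1 + 1 + 0 + 1 + 1 + 1 + 1 + 1 = 7 ≡ 1 (mod 2).
  s_2 = 1 + 1 + 0 + 0 + 1 + 1 + 1 + 1 = 6 ≡ 0 (mod 2).
  s_3 = 1 + 0 + 0 + 0 + 0 + 1 + 1 + 1 = 4 ≡ 0 (mod 2).
  s_4 = 0 + 0 + 1 + 0 + 1 + 1 + 1 + 1 = 5 ≡ 1 (mod 2).
s = (1, 0, 0, 1)^T — this equals column 9 of H (binary 1001), so error is at position 9.
Correct: flip bit 9 of r = 010110011011111 to get c = 010110010011111.


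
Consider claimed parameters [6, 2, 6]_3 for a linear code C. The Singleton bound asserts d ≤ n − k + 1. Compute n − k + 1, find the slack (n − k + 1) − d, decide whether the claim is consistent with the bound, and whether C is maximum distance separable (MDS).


Singleton RHS = n − k + 1 = 5, slack = -1, bound violated (no such code; not MDS).

Singleton bound: d ≤ n − k + 1.
Here n = 6, k = 2, so n − k + 1 = 5.
Given d = 6, check d ≤ 5: NO.
Slack = (n − k + 1) − d = -1.
The slack is negative: d = 6 exceeds n − k + 1 = 5 by 1, so the Singleton bound is violated and no linear [6, 2, 6]_3 code can exist. In particular it is not MDS (MDS requires d = n − k + 1 exactly).
Description: the claimed parameters are [6, 2, 6]_3; such a code would be impossible (violates the Singleton bound).


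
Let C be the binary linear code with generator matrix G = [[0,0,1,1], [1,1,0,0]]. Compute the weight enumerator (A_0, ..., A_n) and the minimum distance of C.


Weight distribution: A_0 = 1, A_2 = 2, A_4 = 1. Minimum distance d = 2.

Enumerate all 2^2 = 4 messages m ∈ F_2^2.
For each, compute codeword c = mG in F_2^4, then tally its weight.
  m = 00 → c = 0000, weight = 0.
  m = 10 → c = 0011, weight = 2.
  m = 01 → c = 1100, weight = 2.
  m = 11 → c = 1111, weight = 4.
Tally weights:
  weight 0: 1 codewords.
  weight 2: 2 codewords.
  weight 4: 1 codewords.
Minimum distance d = smallest w > 0 with A_w > 0 = 2.
Sanity: Σ A_w = 4 = 2^2 = 4 ✓.


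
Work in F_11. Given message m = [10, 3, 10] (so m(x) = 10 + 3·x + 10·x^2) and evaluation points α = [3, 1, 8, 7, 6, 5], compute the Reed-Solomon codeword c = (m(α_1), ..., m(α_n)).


c = [10, 1, 3, 4, 3, 0]

Message polynomial: m(x) = 10 + 3·x + 10·x^2 (mod 11).
For each evaluation point α_i, compute m(α_i) mod 11:
  α_1 = 3: Horner steps 10 → 0 → 10, so m(3) = 10.
  α_2 = 1: Horner steps 10 → 2 → 1, so m(1) = 1.
  α_3 = 8: Horner steps 10 → 6 → 3, so m(8) = 3.
  α_4 = 7: Horner steps 10 → 7 → 4, so m(7) = 4.
  α_5 = 6: Horner steps 10 → 8 → 3, so m(6) = 3.
  α_6 = 5: Horner steps 10 → 9 → 0, so m(5) = 0.
Codeword c = [10, 1, 3, 4, 3, 0] ∈ F_11^6.


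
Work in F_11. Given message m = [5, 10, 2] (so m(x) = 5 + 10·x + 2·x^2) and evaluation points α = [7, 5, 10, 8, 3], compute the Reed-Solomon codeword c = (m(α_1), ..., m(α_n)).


c = [8, 6, 8, 4, 9]

Message polynomial: m(x) = 5 + 10·x + 2·x^2 (mod 11).
For each evaluation point α_i, compute m(α_i) mod 11:
  α_1 = 7: Horner steps 2 → 2 → 8, so m(7) = 8.
  α_2 = 5: Horner steps 2 → 9 → 6, so m(5) = 6.
  α_3 = 10: Horner steps 2 → 8 → 8, so m(10) = 8.
  α_4 = 8: Horner steps 2 → 4 → 4, so m(8) = 4.
  α_5 = 3: Horner steps 2 → 5 → 9, so m(3) = 9.
Codeword c = [8, 6, 8, 4, 9] ∈ F_11^5.


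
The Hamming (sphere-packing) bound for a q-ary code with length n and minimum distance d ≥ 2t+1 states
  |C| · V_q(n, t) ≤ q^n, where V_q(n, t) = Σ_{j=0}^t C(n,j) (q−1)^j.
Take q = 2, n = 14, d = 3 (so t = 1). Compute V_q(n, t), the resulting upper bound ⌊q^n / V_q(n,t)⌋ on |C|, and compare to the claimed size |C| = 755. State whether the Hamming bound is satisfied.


V_q(n, t) = 15, q^n = 16384, Hamming bound = 1092, |C| = 755 ≤ bound (satisfied).

Step 1: Compute V_q(n, t) = Σ_{j=0}^1 C(n, j) (q−1)^j.
  j = 0: C(14,0)·(1)^0 = 1·1 = 1.
  j = 1: C(14,1)·(1)^1 = 14·1 = 14.
  V_q(n, t) = 1 + 14 = 15.
Step 2: q^n = 2^14 = 16384.
Step 3: Hamming bound ⌊q^n / V_q(n,t)⌋ = ⌊16384/15⌋ = 1092.
Step 4: Compare |C| = 755 to 1092: satisfied.
The claimed |C| lies below the Hamming bound.


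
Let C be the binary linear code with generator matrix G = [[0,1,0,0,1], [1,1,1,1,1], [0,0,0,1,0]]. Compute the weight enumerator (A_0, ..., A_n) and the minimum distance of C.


Weight distribution: A_0 = 1, A_1 = 1, A_2 = 2, A_3 = 2, A_4 = 1, A_5 = 1. Minimum distance d = 1.

Enumerate all 2^3 = 8 messages m ∈ F_2^3.
For each, compute codeword c = mG in F_2^5, then tally its weight.
  m = 000 → c = 00000, weight = 0.
  m = 100 → c = 01001, weight = 2.
  m = 010 → c = 11111, weight = 5.
  m = 110 → c = 10110, weight = 3.
  m = 001 → c = 00010, weight = 1.
  m = 101 → c = 01011, weight = 3.
  m = 011 → c = 11101, weight = 4.
  m = 111 → c = 10100, weight = 2.
Tally weights:
  weight 0: 1 codewords.
  weight 1: 1 codewords.
  weight 2: 2 codewords.
  weight 3: 2 codewords.
  weight 4: 1 codewords.
  weight 5: 1 codewords.
Minimum distance d = smallest w > 0 with A_w > 0 = 1.
Sanity: Σ A_w = 8 = 2^3 = 8 ✓.


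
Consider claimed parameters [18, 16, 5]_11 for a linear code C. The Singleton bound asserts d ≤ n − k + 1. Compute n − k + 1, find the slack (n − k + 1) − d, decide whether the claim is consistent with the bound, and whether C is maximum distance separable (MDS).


Singleton RHS = n − k + 1 = 3, slack = -2, bound violated (no such code; not MDS).

Singleton bound: d ≤ n − k + 1.
Here n = 18, k = 16, so n − k + 1 = 3.
Given d = 5, check d ≤ 3: NO.
Slack = (n − k + 1) − d = -2.
The slack is negative: d = 5 exceeds n − k + 1 = 3 by 2, so the Singleton bound is violated and no linear [18, 16, 5]_11 code can exist. In particular it is not MDS (MDS requires d = n − k + 1 exactly).
Description: the claimed parameters are [18, 16, 5]_11; such a code would be impossible (violates the Singleton bound).


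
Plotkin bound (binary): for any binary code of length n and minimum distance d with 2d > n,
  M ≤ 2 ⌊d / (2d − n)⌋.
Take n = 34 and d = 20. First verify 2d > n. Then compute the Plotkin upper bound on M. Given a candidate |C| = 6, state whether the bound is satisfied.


Plotkin bound M ≤ 6; given |C| = 6 ≤ bound (satisfied).

Check applicability: 2d = 40, n = 34.
2d − n = 6 > 0, so Plotkin applies.
Compute d/(2d−n) = 20/6 ≈ 3.3333.
⌊d/(2d−n)⌋ = 3.
Plotkin bound: M ≤ 2·3 = 6.
Given |C| = 6, check: satisfied.
This |C| is at the Plotkin bound.


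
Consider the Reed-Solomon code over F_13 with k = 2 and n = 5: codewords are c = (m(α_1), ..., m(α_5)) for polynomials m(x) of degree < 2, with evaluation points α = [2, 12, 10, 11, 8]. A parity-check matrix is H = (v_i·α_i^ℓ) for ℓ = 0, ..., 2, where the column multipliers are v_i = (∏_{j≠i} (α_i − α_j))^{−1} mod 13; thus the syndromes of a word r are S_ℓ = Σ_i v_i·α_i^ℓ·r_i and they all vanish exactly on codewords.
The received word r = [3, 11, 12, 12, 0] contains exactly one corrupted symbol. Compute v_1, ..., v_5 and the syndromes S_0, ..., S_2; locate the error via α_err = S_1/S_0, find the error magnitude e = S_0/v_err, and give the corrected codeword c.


S = (6, 1, 11), error at position 4, error magnitude e = 7, c = [3, 11, 12, 5, 0].

Step 1: column multipliers v_i = (∏_{j≠i}(α_i − α_j))^{−1} mod 13.
  i = 1 (α = 2): (2−12)(2−10)(2−11)(2−8) = (−10)·(−8)·(−9)·(−6) = 4320 ≡ 4, so v_1 = 4^{−1} = 10 (mod 13).
  i = 2 (α = 12): (12−2)(12−10)(12−11)(12−8) = 10·2·1·4 = 80 ≡ 2, so v_2 = 2^{−1} = 7 (mod 13).
  i = 3 (α = 10): (10−2)(10−12)(10−11)(10−8) = 8·(−2)·(−1)·2 = 32 ≡ 6, so v_3 = 6^{−1} = 11 (mod 13).
  i = 4 (α = 11): (11−2)(11−12)(11−10)(11−8) = 9·(−1)·1·3 = −27 ≡ 12, so v_4 = 12^{−1} = 12 (mod 13).
  i = 5 (α = 8): (8−2)(8−12)(8−10)(8−11) = 6·(−4)·(−2)·(−3) = −144 ≡ 12, so v_5 = 12^{−1} = 12 (mod 13).
  v = [10, 7, 11, 12, 12].
Step 2: syndromes of r = [3, 11, 12, 12, 0] (all sums mod 13).
  S_0 = Σ v_i r_i = 10·3 + 7·11 + 11·12 + 12·12 + 12·0 = 383 ≡ 6.
  S_1 = Σ v_i α_i r_i = 10·2·3 + 7·12·11 + 11·10·12 + 12·11·12 + 12·8·0 = 3888 ≡ 1.
  α_i^2 mod 13 = [4, 1, 9, 4, 12].
  S_2 = Σ v_i α_i^2 r_i = 10·4·3 + 7·1·11 + 11·9·12 + 12·4·12 + 12·12·0 = 1961 ≡ 11.
  S = (6, 1, 11) ≠ 0, so r is not a codeword (an error is present).
Step 3: locate the error. For a single error e at position i, S_ℓ = v_i·e·α_i^ℓ, so α_err = S_1/S_0.
  S_0^{−1} = 6^{−1} = 11 (mod 13), so α_err = 1·11 = 11 ≡ 11 = α_4. Error position i = 4.
  Consistency check: S_2/S_1 = 11·1 = 11 ≡ 11 = α_err ✓ (single-error assumption holds).
Step 4: error magnitude e = S_0/v_4 = S_0·∏_{j≠4}(α_4 − α_j) = 6·12 = 72 ≡ 7 (mod 13).
Step 5: correct position 4: c_4 = r_4 − e = 12 − 7 ≡ 5 (mod 13). Hence c = [3, 11, 12, 5, 0].
  Check: interpolating c through the α_i gives m(x) = 4 + 6·x (degree < 2) with m(α_i) = c_i for every i, so c is indeed a codeword.


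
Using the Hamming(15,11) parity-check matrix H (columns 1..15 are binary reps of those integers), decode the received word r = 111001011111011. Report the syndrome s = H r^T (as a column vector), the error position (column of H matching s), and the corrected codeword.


s = (1, 0, 1, 1)^T, error position = 11, corrected codeword c = 111001011101011

Compute s = H r^T mod 2 one row at a time:
  s_1 = 1 + 1 + 1 + 1 + 1 + 0 + 1 + 1 = 7 ≡ 1 (mod 2).
  s_2 = 0 + 0 + 1 + 0 + 1 + 0 + 1 + 1 = 4 ≡ 0 (mod 2).
  s_3 = 1 + 1 + 1 + 0 + 1 + 1 + 1 + 1 = 7 ≡ 1 (mod 2).
  s_4 = 1 + 1 + 0 + 0 + 1 + 1 + 0 + 1 = 5 ≡ 1 (mod 2).
s = (1, 0, 1, 1)^T — this equals column 11 of H (binary 1011), so error is at position 11.
Correct: flip bit 11 of r = 111001011111011 to get c = 111001011101011.


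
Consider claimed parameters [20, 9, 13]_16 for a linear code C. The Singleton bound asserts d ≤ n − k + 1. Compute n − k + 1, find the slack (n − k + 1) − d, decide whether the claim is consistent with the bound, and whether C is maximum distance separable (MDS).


Singleton RHS = n − k + 1 = 12, slack = -1, bound violated (no such code; not MDS).

Singleton bound: d ≤ n − k + 1.
Here n = 20, k = 9, so n − k + 1 = 12.
Given d = 13, check d ≤ 12: NO.
Slack = (n − k + 1) − d = -1.
The slack is negative: d = 13 exceeds n − k + 1 = 12 by 1, so the Singleton bound is violated and no linear [20, 9, 13]_16 code can exist. In particular it is not MDS (MDS requires d = n − k + 1 exactly).
Description: the claimed parameters are [20, 9, 13]_16; such a code would be impossible (violates the Singleton bound).


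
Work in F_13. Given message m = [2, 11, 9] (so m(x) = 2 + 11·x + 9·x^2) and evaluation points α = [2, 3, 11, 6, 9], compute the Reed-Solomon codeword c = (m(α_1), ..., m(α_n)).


c = [8, 12, 3, 2, 11]

Message polynomial: m(x) = 2 + 11·x + 9·x^2 (mod 13).
For each evaluation point α_i, compute m(α_i) mod 13:
  α_1 = 2: Horner steps 9 → 3 → 8, so m(2) = 8.
  α_2 = 3: Horner steps 9 → 12 → 12, so m(3) = 12.
  α_3 = 11: Horner steps 9 → 6 → 3, so m(11) = 3.
  α_4 = 6: Horner steps 9 → 0 → 2, so m(6) = 2.
  α_5 = 9: Horner steps 9 → 1 → 11, so m(9) = 11.
Codeword c = [8, 12, 3, 2, 11] ∈ F_13^5.


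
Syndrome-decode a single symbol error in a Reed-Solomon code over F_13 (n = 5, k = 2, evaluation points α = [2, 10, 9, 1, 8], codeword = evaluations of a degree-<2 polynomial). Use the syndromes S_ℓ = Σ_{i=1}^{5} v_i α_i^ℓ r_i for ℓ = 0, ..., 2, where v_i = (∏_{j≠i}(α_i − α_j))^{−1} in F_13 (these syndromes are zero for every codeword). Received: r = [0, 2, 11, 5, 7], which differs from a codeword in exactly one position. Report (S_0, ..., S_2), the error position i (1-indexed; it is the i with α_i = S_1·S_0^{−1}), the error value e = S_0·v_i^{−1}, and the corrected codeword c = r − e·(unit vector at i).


S = (2, 4, 8), error at position 1, error magnitude e = 4, c = [9, 2, 11, 5, 7].

Step 1: column multipliers v_i = (∏_{j≠i}(α_i − α_j))^{−1} mod 13.
  i = 1 (α = 2): (2−10)(2−9)(2−1)(2−8) = (−8)·(−7)·1·(−6) = −336 ≡ 2, so v_1 = 2^{−1} = 7 (mod 13).
  i = 2 (α = 10): (10−2)(10−9)(10−1)(10−8) = 8·1·9·2 = 144 ≡ 1, so v_2 = 1^{−1} = 1 (mod 13).
  i = 3 (α = 9): (9−2)(9−10)(9−1)(9−8) = 7·(−1)·8·1 = −56 ≡ 9, so v_3 = 9^{−1} = 3 (mod 13).
  i = 4 (α = 1): (1−2)(1−10)(1−9)(1−8) = (−1)·(−9)·(−8)·(−7) = 504 ≡ 10, so v_4 = 10^{−1} = 4 (mod 13).
  i = 5 (α = 8): (8−2)(8−10)(8−9)(8−1) = 6·(−2)·(−1)·7 = 84 ≡ 6, so v_5 = 6^{−1} = 11 (mod 13).
  v = [7, 1, 3, 4, 11].
Step 2: syndromes of r = [0, 2, 11, 5, 7] (all sums mod 13).
  S_0 = Σ v_i r_i = 7·0 + 1·2 + 3·11 + 4·5 + 11·7 = 132 ≡ 2.
  S_1 = Σ v_i α_i r_i = 7·2·0 + 1·10·2 + 3·9·11 + 4·1·5 + 11·8·7 = 953 ≡ 4.
  α_i^2 mod 13 = [4, 9, 3, 1, 12].
  S_2 = Σ v_i α_i^2 r_i = 7·4·0 + 1·9·2 + 3·3·11 + 4·1·5 + 11·12·7 = 1061 ≡ 8.
  S = (2, 4, 8) ≠ 0, so r is not a codeword (an error is present).
Step 3: locate the error. For a single error e at position i, S_ℓ = v_i·e·α_i^ℓ, so α_err = S_1/S_0.
  S_0^{−1} = 2^{−1} = 7 (mod 13), so α_err = 4·7 = 28 ≡ 2 = α_1. Error position i = 1.
  Consistency check: S_2/S_1 = 8·10 = 80 ≡ 2 = α_err ✓ (single-error assumption holds).
Step 4: error magnitude e = S_0/v_1 = S_0·∏_{j≠1}(α_1 − α_j) = 2·2 = 4 ≡ 4 (mod 13).
Step 5: correct position 1: c_1 = r_1 − e = 0 − 4 ≡ 9 (mod 13). Hence c = [9, 2, 11, 5, 7].
  Check: interpolating c through the α_i gives m(x) = 1 + 4·x (degree < 2) with m(α_i) = c_i for every i, so c is indeed a codeword.


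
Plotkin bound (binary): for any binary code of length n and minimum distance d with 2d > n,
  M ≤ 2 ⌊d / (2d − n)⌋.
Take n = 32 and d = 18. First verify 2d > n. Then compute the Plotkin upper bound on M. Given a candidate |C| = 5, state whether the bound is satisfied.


Plotkin bound M ≤ 8; given |C| = 5 ≤ bound (satisfied).

Check applicability: 2d = 36, n = 32.
2d − n = 4 > 0, so Plotkin applies.
Compute d/(2d−n) = 18/4 ≈ 4.5000.
⌊d/(2d−n)⌋ = 4.
Plotkin bound: M ≤ 2·4 = 8.
Given |C| = 5, check: satisfied.
This |C| is below the Plotkin bound.


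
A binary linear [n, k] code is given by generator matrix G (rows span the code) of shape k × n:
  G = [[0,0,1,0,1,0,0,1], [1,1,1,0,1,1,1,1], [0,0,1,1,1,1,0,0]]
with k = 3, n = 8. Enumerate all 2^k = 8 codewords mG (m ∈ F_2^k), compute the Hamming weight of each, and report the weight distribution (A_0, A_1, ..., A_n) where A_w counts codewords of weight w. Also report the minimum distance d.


Weight distribution: A_0 = 1, A_3 = 2, A_4 = 2, A_5 = 1, A_6 = 1, A_7 = 1. Minimum distance d = 3.

Enumerate all 2^3 = 8 messages m ∈ F_2^3.
For each, compute codeword c = mG in F_2^8, then tally its weight.
  m = 000 → c = 00000000, weight = 0.
  m = 100 → c = 00101001, weight = 3.
  m = 010 → c = 11101111, weight = 7.
  m = 110 → c = 11000110, weight = 4.
  m = 001 → c = 00111100, weight = 4.
  m = 101 → c = 00010101, weight = 3.
  m = 011 → c = 11010011, weight = 5.
  m = 111 → c = 11111010, weight = 6.
Tally weights:
  weight 0: 1 codewords.
  weight 3: 2 codewords.
  weight 4: 2 codewords.
  weight 5: 1 codewords.
  weight 6: 1 codewords.
  weight 7: 1 codewords.
Minimum distance d = smallest w > 0 with A_w > 0 = 3.
Sanity: Σ A_w = 8 = 2^3 = 8 ✓.


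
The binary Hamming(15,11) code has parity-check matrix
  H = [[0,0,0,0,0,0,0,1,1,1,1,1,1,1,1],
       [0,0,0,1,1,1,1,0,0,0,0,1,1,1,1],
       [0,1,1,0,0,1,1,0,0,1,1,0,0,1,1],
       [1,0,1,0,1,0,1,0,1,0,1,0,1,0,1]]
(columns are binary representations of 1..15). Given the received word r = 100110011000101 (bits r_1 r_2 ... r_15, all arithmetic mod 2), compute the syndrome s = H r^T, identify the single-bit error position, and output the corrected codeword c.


s = (0, 0, 1, 1)^T, error position = 3, corrected codeword c = 101110011000101

Compute s = H r^T mod 2 one row at a time:
  s_1 = 1 + 1 + 0 + 0 + 0 + 1 + 0 + 1 = 4 ≡ 0 (mod 2).
  s_2 = 1 + 1 + 0 + 0 + 0 + 1 + 0 + 1 = 4 ≡ 0 (mod 2).
  s_3 = 0 + 0 + 0 + 0 + 0 + 0 + 0 + 1 = 1 ≡ 1 (mod 2).
  s_4 = 1 + 0 + 1 + 0 + 1 + 0 + 1 + 1 = 5 ≡ 1 (mod 2).
s = (0, 0, 1, 1)^T — this equals column 3 of H (binary 0011), so error is at position 3.
Correct: flip bit 3 of r = 100110011000101 to get c = 101110011000101.


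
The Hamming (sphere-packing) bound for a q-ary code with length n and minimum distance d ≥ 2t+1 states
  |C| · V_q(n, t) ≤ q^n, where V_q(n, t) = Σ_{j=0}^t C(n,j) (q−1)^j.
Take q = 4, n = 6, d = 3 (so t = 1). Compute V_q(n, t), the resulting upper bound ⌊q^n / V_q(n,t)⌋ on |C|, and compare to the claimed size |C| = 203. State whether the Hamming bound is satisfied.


V_q(n, t) = 19, q^n = 4096, Hamming bound = 215, |C| = 203 ≤ bound (satisfied).

Step 1: Compute V_q(n, t) = Σ_{j=0}^1 C(n, j) (q−1)^j.
  j = 0: C(6,0)·(3)^0 = 1·1 = 1.
  j = 1: C(6,1)·(3)^1 = 6·3 = 18.
  V_q(n, t) = 1 + 18 = 19.
Step 2: q^n = 4^6 = 4096.
Step 3: Hamming bound ⌊q^n / V_q(n,t)⌋ = ⌊4096/19⌋ = 215.
Step 4: Compare |C| = 203 to 215: satisfied.
The claimed |C| lies below the Hamming bound.


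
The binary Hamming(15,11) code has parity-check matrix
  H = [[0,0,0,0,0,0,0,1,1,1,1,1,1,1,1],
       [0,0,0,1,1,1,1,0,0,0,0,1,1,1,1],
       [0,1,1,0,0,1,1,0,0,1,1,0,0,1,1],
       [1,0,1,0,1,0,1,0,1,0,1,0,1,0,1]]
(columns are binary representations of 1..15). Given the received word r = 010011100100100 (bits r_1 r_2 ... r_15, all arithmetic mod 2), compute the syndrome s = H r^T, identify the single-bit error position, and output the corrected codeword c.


s = (0, 0, 0, 1)^T, error position = 1, corrected codeword c = 110011100100100

Compute s = H r^T mod 2 one row at a time:
  s_1 = 0 + 0 + 1 + 0 + 0 + 1 + 0 + 0 = 2 ≡ 0 (mod 2).
  s_2 = 0 + 1 + 1 + 1 + 0 + 1 + 0 + 0 = 4 ≡ 0 (mod 2).
  s_3 = 1 + 0 + 1 + 1 + 1 + 0 + 0 + 0 = 4 ≡ 0 (mod 2).
  s_4 = 0 + 0 + 1 + 1 + 0 + 0 + 1 + 0 = 3 ≡ 1 (mod 2).
s = (0, 0, 0, 1)^T — this equals column 1 of H (binary 0001), so error is at position 1.
Correct: flip bit 1 of r = 010011100100100 to get c = 110011100100100.


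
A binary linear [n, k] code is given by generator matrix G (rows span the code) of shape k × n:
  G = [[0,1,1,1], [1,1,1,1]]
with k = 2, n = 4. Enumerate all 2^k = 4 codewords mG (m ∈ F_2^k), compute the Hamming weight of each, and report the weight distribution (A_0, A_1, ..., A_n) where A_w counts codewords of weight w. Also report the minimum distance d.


Weight distribution: A_0 = 1, A_1 = 1, A_3 = 1, A_4 = 1. Minimum distance d = 1.

Enumerate all 2^2 = 4 messages m ∈ F_2^2.
For each, compute codeword c = mG in F_2^4, then tally its weight.
  m = 00 → c = 0000, weight = 0.
  m = 10 → c = 0111, weight = 3.
  m = 01 → c = 1111, weight = 4.
  m = 11 → c = 1000, weight = 1.
Tally weights:
  weight 0: 1 codewords.
  weight 1: 1 codewords.
  weight 3: 1 codewords.
  weight 4: 1 codewords.
Minimum distance d = smallest w > 0 with A_w > 0 = 1.
Sanity: Σ A_w = 4 = 2^2 = 4 ✓.


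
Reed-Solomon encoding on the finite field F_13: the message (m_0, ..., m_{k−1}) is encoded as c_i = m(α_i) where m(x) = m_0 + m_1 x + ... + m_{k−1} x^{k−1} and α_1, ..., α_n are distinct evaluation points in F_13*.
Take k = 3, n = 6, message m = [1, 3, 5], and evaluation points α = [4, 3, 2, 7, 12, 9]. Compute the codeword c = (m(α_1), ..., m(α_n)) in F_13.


c = [2, 3, 1, 7, 3, 4]

Message polynomial: m(x) = 1 + 3·x + 5·x^2 (mod 13).
For each evaluation point α_i, compute m(α_i) mod 13:
  α_1 = 4: Horner steps 5 → 10 → 2, so m(4) = 2.
  α_2 = 3: Horner steps 5 → 5 → 3, so m(3) = 3.
  α_3 = 2: Horner steps 5 → 0 → 1, so m(2) = 1.
  α_4 = 7: Horner steps 5 → 12 → 7, so m(7) = 7.
  α_5 = 12: Horner steps 5 → 11 → 3, so m(12) = 3.
  α_6 = 9: Horner steps 5 → 9 → 4, so m(9) = 4.
Codeword c = [2, 3, 1, 7, 3, 4] ∈ F_13^6.


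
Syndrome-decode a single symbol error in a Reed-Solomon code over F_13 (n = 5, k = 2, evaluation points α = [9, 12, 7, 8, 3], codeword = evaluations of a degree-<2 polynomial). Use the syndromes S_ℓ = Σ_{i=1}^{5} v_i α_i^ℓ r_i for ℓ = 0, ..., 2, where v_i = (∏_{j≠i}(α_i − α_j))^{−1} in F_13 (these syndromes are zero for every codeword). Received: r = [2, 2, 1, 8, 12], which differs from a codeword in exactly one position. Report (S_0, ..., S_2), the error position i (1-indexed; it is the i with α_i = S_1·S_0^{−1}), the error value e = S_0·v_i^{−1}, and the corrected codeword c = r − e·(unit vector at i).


S = (10, 3, 10), error at position 2, error magnitude e = 5, c = [2, 10, 1, 8, 12].

Step 1: column multipliers v_i = (∏_{j≠i}(α_i − α_j))^{−1} mod 13.
  i = 1 (α = 9): (9−12)(9−7)(9−8)(9−3) = (−3)·2·1·6 = −36 ≡ 3, so v_1 = 3^{−1} = 9 (mod 13).
  i = 2 (α = 12): (12−9)(12−7)(12−8)(12−3) = 3·5·4·9 = 540 ≡ 7, so v_2 = 7^{−1} = 2 (mod 13).
  i = 3 (α = 7): (7−9)(7−12)(7−8)(7−3) = (−2)·(−5)·(−1)·4 = −40 ≡ 12, so v_3 = 12^{−1} = 12 (mod 13).
  i = 4 (α = 8): (8−9)(8−12)(8−7)(8−3) = (−1)·(−4)·1·5 = 20 ≡ 7, so v_4 = 7^{−1} = 2 (mod 13).
  i = 5 (α = 3): (3−9)(3−12)(3−7)(3−8) = (−6)·(−9)·(−4)·(−5) = 1080 ≡ 1, so v_5 = 1^{−1} = 1 (mod 13).
  v = [9, 2, 12, 2, 1].
Step 2: syndromes of r = [2, 2, 1, 8, 12] (all sums mod 13).
  S_0 = Σ v_i r_i = 9·2 + 2·2 + 12·1 + 2·8 + 1·12 = 62 ≡ 10.
  S_1 = Σ v_i α_i r_i = 9·9·2 + 2·12·2 + 12·7·1 + 2·8·8 + 1·3·12 = 458 ≡ 3.
  α_i^2 mod 13 = [3, 1, 10, 12, 9].
  S_2 = Σ v_i α_i^2 r_i = 9·3·2 + 2·1·2 + 12·10·1 + 2·12·8 + 1·9·12 = 478 ≡ 10.
  S = (10, 3, 10) ≠ 0, so r is not a codeword (an error is present).
Step 3: locate the error. For a single error e at position i, S_ℓ = v_i·e·α_i^ℓ, so α_err = S_1/S_0.
  S_0^{−1} = 10^{−1} = 4 (mod 13), so α_err = 3·4 = 12 ≡ 12 = α_2. Error position i = 2.
  Consistency check: S_2/S_1 = 10·9 = 90 ≡ 12 = α_err ✓ (single-error assumption holds).
Step 4: error magnitude e = S_0/v_2 = S_0·∏_{j≠2}(α_2 − α_j) = 10·7 = 70 ≡ 5 (mod 13).
Step 5: correct position 2: c_2 = r_2 − e = 2 − 5 ≡ 10 (mod 13). Hence c = [2, 10, 1, 8, 12].
  Check: interpolating c through the α_i gives m(x) = 4 + 7·x (degree < 2) with m(α_i) = c_i for every i, so c is indeed a codeword.


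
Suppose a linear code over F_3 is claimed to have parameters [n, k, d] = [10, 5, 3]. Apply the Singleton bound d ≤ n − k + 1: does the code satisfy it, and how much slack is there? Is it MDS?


Singleton RHS = n − k + 1 = 6, slack = 3, bound satisfied, not MDS.

Singleton bound: d ≤ n − k + 1.
Here n = 10, k = 5, so n − k + 1 = 6.
Given d = 3, check d ≤ 6: YES.
Slack = (n − k + 1) − d = 3.
The code is NOT MDS (slack = 3 > 0).
Description: the claimed parameters are [10, 5, 3]_3; such a code would be non-MDS.


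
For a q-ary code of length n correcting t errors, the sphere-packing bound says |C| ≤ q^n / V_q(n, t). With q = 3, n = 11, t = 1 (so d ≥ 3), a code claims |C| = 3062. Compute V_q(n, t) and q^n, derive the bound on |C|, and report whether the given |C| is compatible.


V_q(n, t) = 23, q^n = 177147, Hamming bound = 7702, |C| = 3062 ≤ bound (satisfied).

Step 1: Compute V_q(n, t) = Σ_{j=0}^1 C(n, j) (q−1)^j.
  j = 0: C(11,0)·(2)^0 = 1·1 = 1.
  j = 1: C(11,1)·(2)^1 = 11·2 = 22.
  V_q(n, t) = 1 + 22 = 23.
Step 2: q^n = 3^11 = 177147.
Step 3: Hamming bound ⌊q^n / V_q(n,t)⌋ = ⌊177147/23⌋ = 7702.
Step 4: Compare |C| = 3062 to 7702: satisfied.
The claimed |C| lies below the Hamming bound.


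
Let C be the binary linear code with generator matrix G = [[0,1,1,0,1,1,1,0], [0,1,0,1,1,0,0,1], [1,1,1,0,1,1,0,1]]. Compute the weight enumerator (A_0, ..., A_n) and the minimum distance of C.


Weight distribution: A_0 = 1, A_3 = 1, A_4 = 2, A_5 = 3, A_6 = 1. Minimum distance d = 3.

Enumerate all 2^3 = 8 messages m ∈ F_2^3.
For each, compute codeword c = mG in F_2^8, then tally its weight.
  m = 000 → c = 00000000, weight = 0.
  m = 100 → c = 01101110, weight = 5.
  m = 010 → c = 01011001, weight = 4.
  m = 110 → c = 00110111, weight = 5.
  m = 001 → c = 11101101, weight = 6.
  m = 101 → c = 10000011, weight = 3.
  m = 011 → c = 10110100, weight = 4.
  m = 111 → c = 11011010, weight = 5.
Tally weights:
  weight 0: 1 codewords.
  weight 3: 1 codewords.
  weight 4: 2 codewords.
  weight 5: 3 codewords.
  weight 6: 1 codewords.
Minimum distance d = smallest w > 0 with A_w > 0 = 3.
Sanity: Σ A_w = 8 = 2^3 = 8 ✓.


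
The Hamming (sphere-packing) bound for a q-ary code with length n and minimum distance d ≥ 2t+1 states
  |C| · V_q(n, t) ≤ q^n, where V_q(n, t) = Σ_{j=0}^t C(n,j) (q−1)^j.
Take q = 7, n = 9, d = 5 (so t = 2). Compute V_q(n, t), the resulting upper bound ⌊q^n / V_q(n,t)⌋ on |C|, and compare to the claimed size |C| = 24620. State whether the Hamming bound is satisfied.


V_q(n, t) = 1351, q^n = 40353607, Hamming bound = 29869, |C| = 24620 ≤ bound (satisfied).

Step 1: Compute V_q(n, t) = Σ_{j=0}^2 C(n, j) (q−1)^j.
  j = 0: C(9,0)·(6)^0 = 1·1 = 1.
  j = 1: C(9,1)·(6)^1 = 9·6 = 54.
  j = 2: C(9,2)·(6)^2 = 36·36 = 1296.
  V_q(n, t) = 1 + 54 + 1296 = 1351.
Step 2: q^n = 7^9 = 40353607.
Step 3: Hamming bound ⌊q^n / V_q(n,t)⌋ = ⌊40353607/1351⌋ = 29869.
Step 4: Compare |C| = 24620 to 29869: satisfied.
The claimed |C| lies below the Hamming bound.


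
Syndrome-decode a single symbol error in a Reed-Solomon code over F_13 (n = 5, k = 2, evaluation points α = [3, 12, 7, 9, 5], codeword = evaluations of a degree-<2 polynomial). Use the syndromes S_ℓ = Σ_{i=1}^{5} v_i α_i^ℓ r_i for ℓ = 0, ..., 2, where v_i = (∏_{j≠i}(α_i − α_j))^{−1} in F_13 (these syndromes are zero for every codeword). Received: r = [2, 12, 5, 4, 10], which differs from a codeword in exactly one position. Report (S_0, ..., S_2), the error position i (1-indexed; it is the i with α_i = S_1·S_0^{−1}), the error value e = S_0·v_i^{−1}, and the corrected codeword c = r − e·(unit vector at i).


S = (9, 3, 1), error at position 4, error magnitude e = 4, c = [2, 12, 5, 0, 10].

Step 1: column multipliers v_i = (∏_{j≠i}(α_i − α_j))^{−1} mod 13.
  i = 1 (α = 3): (3−12)(3−7)(3−9)(3−5) = (−9)·(−4)·(−6)·(−2) = 432 ≡ 3, so v_1 = 3^{−1} = 9 (mod 13).
  i = 2 (α = 12): (12−3)(12−7)(12−9)(12−5) = 9·5·3·7 = 945 ≡ 9, so v_2 = 9^{−1} = 3 (mod 13).
  i = 3 (α = 7): (7−3)(7−12)(7−9)(7−5) = 4·(−5)·(−2)·2 = 80 ≡ 2, so v_3 = 2^{−1} = 7 (mod 13).
  i = 4 (α = 9): (9−3)(9−12)(9−7)(9−5) = 6·(−3)·2·4 = −144 ≡ 12, so v_4 = 12^{−1} = 12 (mod 13).
  i = 5 (α = 5): (5−3)(5−12)(5−7)(5−9) = 2·(−7)·(−2)·(−4) = −112 ≡ 5, so v_5 = 5^{−1} = 8 (mod 13).
  v = [9, 3, 7, 12, 8].
Step 2: syndromes of r = [2, 12, 5, 4, 10] (all sums mod 13).
  S_0 = Σ v_i r_i = 9·2 + 3·12 + 7·5 + 12·4 + 8·10 = 217 ≡ 9.
  S_1 = Σ v_i α_i r_i = 9·3·2 + 3·12·12 + 7·7·5 + 12·9·4 + 8·5·10 = 1563 ≡ 3.
  α_i^2 mod 13 = [9, 1, 10, 3, 12].
  S_2 = Σ v_i α_i^2 r_i = 9·9·2 + 3·1·12 + 7·10·5 + 12·3·4 + 8·12·10 = 1652 ≡ 1.
  S = (9, 3, 1) ≠ 0, so r is not a codeword (an error is present).
Step 3: locate the error. For a single error e at position i, S_ℓ = v_i·e·α_i^ℓ, so α_err = S_1/S_0.
  S_0^{−1} = 9^{−1} = 3 (mod 13), so α_err = 3·3 = 9 ≡ 9 = α_4. Error position i = 4.
  Consistency check: S_2/S_1 = 1·9 = 9 ≡ 9 = α_err ✓ (single-error assumption holds).
Step 4: error magnitude e = S_0/v_4 = S_0·∏_{j≠4}(α_4 − α_j) = 9·12 = 108 ≡ 4 (mod 13).
Step 5: correct position 4: c_4 = r_4 − e = 4 − 4 ≡ 0 (mod 13). Hence c = [2, 12, 5, 0, 10].
  Check: interpolating c through the α_i gives m(x) = 3 + 4·x (degree < 2) with m(α_i) = c_i for every i, so c is indeed a codeword.
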